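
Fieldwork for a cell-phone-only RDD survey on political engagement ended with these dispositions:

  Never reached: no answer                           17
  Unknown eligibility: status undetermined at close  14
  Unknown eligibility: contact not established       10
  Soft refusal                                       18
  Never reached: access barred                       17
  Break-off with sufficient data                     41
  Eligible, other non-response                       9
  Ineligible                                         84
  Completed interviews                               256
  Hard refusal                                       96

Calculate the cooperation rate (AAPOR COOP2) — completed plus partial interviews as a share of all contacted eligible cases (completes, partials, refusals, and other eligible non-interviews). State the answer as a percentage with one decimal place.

Declined to participate = 96 + 18 = 114
No answer / not reached = 17 + 17 = 34
Unknown eligibility = 10 + 14 = 24
Num: 256 + 41 = 297
Denom: 256 + 41 + 114 + 9 = 420
COOP2 = 297 / 420 = 0.7071

70.7%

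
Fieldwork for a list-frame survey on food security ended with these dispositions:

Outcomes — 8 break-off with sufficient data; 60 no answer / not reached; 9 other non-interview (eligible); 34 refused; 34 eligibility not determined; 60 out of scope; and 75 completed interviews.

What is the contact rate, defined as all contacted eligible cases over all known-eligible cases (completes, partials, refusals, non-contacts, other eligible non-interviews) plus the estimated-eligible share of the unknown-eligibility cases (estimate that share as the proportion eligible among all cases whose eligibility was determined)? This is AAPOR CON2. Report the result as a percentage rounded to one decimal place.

Numerator: 75 + 8 + 34 + 9 = 126
Determined eligible: 75 + 8 + 34 + 60 + 9 = 186
e = 186 / (186 + 60) = 186 / 246 = 0.7561
Eligible share of unknowns: 0.7561 × 34 = 25.71
Denominator: 186 + 25.71 = 211.71
CON2 = 126 / 211.71 = 0.5952

59.5%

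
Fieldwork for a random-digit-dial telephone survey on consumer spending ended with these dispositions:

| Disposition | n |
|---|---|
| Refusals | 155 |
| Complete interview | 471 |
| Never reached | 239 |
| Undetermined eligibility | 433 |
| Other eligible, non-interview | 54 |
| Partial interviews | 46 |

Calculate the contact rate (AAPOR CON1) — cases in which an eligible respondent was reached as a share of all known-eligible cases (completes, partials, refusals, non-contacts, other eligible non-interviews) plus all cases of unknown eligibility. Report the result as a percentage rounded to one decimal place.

51.9%

Num: 471 + 46 + 155 + 54 = 726
Denom: 471 + 46 + 155 + 239 + 54 + 433 = 1398
CON1 = 726 / 1398 = 0.5193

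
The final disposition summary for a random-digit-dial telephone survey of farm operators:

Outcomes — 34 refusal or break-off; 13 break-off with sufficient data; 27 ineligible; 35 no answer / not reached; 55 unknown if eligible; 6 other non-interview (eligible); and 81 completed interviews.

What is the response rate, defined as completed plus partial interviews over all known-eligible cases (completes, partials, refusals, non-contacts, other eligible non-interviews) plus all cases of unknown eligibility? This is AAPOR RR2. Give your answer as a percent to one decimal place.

Numerator = 81 + 13 = 94
Denominator = 81 + 13 + 34 + 35 + 6 + 55 = 224
RR2 = 94 / 224 = 0.4196

42.0%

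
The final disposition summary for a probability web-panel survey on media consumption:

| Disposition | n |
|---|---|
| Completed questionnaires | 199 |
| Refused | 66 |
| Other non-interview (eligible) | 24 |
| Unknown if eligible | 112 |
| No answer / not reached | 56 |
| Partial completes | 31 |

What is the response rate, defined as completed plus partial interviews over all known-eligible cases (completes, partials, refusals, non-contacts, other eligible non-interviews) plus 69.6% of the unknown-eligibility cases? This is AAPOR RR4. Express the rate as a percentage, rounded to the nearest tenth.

Num = 199 + 31 = 230
Known eligible = 199 + 31 + 66 + 56 + 24 = 376
Eligible share of unknowns = 0.6960 × 112 = 77.95
Denominator = 376 + 77.95 = 453.95
RR4 = 230 / 453.95 = 0.5067

50.7%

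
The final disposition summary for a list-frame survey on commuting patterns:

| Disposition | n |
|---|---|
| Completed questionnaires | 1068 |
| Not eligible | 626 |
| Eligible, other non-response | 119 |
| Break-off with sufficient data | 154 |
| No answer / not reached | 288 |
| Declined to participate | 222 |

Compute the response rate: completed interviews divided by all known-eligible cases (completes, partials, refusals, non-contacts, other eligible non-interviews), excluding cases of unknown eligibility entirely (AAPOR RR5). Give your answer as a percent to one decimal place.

57.7%

Top = 1068
Base = 1068 + 154 + 222 + 288 + 119 = 1851
RR5 = 1068 / 1851 = 0.5770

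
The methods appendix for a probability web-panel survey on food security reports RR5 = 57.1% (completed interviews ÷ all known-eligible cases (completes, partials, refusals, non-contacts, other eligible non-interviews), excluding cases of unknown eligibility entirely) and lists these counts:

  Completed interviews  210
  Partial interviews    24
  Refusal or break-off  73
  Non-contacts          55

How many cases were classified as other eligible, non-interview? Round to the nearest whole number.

6

RR5 = 210 / D = 0.571
D = 210 / 0.571 = 367.8
Rest of base = 362
other eligible, non-interview = 367.8 − 362 ≈ 6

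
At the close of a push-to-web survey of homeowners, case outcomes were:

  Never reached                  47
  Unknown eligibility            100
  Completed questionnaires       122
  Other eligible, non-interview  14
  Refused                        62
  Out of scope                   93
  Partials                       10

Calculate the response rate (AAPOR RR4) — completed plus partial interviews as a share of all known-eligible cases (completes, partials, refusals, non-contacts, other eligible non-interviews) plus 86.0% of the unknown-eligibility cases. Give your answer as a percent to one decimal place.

Top → 122 + 10 = 132
Eligible (known) → 122 + 10 + 62 + 47 + 14 = 255
Estimated eligible among unknowns → 0.8600 × 100 = 86.00
Base → 255 + 86.00 = 341.00
RR4 = 132 / 341.00 = 0.3871

38.7%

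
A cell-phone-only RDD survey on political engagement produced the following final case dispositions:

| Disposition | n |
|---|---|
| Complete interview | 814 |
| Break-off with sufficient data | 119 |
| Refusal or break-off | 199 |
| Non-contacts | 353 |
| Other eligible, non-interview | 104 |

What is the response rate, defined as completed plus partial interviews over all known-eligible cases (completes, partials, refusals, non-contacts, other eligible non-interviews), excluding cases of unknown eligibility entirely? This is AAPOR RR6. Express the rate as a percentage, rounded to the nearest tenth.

58.7%

Top = 814 + 119 = 933
Denom = 814 + 119 + 199 + 353 + 104 = 1589
RR6 = 933 / 1589 = 0.5872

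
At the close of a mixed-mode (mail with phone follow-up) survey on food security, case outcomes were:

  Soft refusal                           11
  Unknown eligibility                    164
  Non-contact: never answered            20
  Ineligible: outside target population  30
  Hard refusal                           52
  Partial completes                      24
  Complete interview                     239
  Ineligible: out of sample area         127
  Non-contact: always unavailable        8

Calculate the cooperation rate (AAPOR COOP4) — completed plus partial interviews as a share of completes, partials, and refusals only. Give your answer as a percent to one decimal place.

80.7%

Refusals = 52 + 11 = 63
Non-contacts = 20 + 8 = 28
Ineligible = 30 + 127 = 157
Num → 239 + 24 = 263
Base → 239 + 24 + 63 = 326
COOP4 = 263 / 326 = 0.8067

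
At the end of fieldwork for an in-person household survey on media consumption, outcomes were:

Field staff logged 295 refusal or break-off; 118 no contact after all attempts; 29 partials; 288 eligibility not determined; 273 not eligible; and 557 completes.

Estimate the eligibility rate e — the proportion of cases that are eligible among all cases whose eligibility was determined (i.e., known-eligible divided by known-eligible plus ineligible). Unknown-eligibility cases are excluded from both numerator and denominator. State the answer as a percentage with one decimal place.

Eligible (known) = 557 + 29 + 295 + 118 = 999
e = 999 / (999 + 273) = 999 / 1272 = 0.7854

78.5%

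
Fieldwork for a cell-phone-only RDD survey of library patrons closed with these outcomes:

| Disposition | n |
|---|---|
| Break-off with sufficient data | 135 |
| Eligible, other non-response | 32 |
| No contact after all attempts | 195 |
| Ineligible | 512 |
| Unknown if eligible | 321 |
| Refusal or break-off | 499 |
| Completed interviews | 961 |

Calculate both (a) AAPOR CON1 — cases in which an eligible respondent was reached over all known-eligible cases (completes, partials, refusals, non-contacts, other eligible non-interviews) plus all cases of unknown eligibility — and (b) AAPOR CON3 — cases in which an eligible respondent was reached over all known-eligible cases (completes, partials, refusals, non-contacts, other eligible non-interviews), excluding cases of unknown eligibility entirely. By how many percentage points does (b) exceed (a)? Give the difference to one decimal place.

Top: 961 + 135 + 499 + 32 = 1627
Base: 961 + 135 + 499 + 195 + 32 + 321 = 2143
CON1 = 1627 / 2143 = 0.7592
Base: 961 + 135 + 499 + 195 + 32 = 1822
CON3 = 1627 / 1822 = 0.8930
Difference = 89.30 − 75.92 = 13.38 percentage points

13.4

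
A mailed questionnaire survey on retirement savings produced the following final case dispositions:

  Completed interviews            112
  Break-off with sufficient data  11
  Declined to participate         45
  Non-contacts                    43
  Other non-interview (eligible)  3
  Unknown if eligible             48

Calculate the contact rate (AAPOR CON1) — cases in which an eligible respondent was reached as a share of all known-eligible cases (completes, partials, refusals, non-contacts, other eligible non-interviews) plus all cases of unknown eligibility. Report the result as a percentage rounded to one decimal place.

65.3%

Top: 112 + 11 + 45 + 3 = 171
Denominator: 112 + 11 + 45 + 43 + 3 + 48 = 262
CON1 = 171 / 262 = 0.6527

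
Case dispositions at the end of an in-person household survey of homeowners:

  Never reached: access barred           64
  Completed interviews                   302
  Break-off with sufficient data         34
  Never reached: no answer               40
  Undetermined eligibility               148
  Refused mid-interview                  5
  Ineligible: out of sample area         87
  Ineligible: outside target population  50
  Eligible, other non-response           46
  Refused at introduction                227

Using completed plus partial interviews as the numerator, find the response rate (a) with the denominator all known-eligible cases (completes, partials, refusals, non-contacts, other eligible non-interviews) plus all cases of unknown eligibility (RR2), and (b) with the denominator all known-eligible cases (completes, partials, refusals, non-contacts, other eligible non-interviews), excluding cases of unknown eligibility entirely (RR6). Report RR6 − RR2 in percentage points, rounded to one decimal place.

Refusals = 227 + 5 = 232
No contact after all attempts = 40 + 64 = 104
Screened out, ineligible = 50 + 87 = 137
Numerator = 302 + 34 = 336
Base = 302 + 34 + 232 + 104 + 46 + 148 = 866
RR2 = 336 / 866 = 0.3880
Base = 302 + 34 + 232 + 104 + 46 = 718
RR6 = 336 / 718 = 0.4680
Difference = 46.80 − 38.80 = 8.00 percentage points

8.0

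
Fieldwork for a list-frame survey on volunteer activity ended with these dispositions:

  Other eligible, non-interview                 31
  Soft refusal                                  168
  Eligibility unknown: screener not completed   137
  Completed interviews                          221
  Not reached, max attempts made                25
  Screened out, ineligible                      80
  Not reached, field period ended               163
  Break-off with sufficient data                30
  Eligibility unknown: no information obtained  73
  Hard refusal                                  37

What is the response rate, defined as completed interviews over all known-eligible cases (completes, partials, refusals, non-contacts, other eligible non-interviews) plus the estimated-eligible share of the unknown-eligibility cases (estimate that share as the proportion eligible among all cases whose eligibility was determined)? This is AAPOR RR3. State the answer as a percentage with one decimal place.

Refusals = 37 + 168 = 205
No answer / not reached = 163 + 25 = 188
Eligibility not determined = 137 + 73 = 210
Top → 221
Determined eligible → 221 + 30 + 205 + 188 + 31 = 675
e = 675 / (675 + 80) = 675 / 755 = 0.8940
e × U → 0.8940 × 210 = 187.74
Denom → 675 + 187.74 = 862.74
RR3 = 221 / 862.74 = 0.2562

25.6%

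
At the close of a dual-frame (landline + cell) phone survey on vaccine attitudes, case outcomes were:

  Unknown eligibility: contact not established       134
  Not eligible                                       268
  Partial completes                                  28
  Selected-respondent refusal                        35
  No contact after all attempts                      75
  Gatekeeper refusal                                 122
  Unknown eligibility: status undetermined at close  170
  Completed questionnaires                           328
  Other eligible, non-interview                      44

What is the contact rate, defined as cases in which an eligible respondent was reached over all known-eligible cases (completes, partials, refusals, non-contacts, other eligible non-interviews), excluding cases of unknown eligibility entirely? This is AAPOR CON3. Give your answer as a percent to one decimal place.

Refusal or break-off = 122 + 35 = 157
Eligibility not determined = 134 + 170 = 304
Numerator: 328 + 28 + 157 + 44 = 557
Denom: 328 + 28 + 157 + 75 + 44 = 632
CON3 = 557 / 632 = 0.8813

88.1%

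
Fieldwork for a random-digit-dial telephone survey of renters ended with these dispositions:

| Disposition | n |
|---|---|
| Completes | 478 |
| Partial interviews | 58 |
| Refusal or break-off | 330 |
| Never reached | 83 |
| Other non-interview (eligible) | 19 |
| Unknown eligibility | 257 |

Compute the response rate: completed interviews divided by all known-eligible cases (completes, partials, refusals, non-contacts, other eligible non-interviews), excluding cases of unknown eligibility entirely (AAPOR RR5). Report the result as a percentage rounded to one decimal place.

Top = 478
Denom = 478 + 58 + 330 + 83 + 19 = 968
RR5 = 478 / 968 = 0.4938

49.4%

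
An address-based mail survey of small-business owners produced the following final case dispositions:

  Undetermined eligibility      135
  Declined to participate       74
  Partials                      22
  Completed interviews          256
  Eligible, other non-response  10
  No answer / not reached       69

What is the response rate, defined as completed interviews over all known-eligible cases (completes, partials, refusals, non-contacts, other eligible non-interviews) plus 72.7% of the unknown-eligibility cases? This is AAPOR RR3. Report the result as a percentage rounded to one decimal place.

48.4%

Num → 256
Determined eligible → 256 + 22 + 74 + 69 + 10 = 431
Eligible share of unknowns → 0.7270 × 135 = 98.14
Base → 431 + 98.14 = 529.14
RR3 = 256 / 529.14 = 0.4838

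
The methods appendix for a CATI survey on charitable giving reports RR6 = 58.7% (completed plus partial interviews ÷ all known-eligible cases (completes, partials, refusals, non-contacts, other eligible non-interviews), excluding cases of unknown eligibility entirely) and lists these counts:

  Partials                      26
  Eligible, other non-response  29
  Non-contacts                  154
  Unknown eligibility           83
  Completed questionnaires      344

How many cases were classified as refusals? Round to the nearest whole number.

77

Num → 344 + 26 = 370
RR6 = 370 / D = 0.587
D = 370 / 0.587 = 630.3
Remaining denominator categories sum to 553
refusals = 630.3 − 553 ≈ 77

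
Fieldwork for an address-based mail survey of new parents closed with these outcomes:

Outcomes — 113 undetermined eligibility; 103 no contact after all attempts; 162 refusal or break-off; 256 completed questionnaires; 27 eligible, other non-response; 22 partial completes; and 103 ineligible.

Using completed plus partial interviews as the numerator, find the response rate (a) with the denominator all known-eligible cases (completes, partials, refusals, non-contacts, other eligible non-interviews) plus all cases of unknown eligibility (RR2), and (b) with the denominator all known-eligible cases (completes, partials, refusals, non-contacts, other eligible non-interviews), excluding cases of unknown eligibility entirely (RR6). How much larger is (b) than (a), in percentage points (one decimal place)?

Numerator: 256 + 22 = 278
Denominator: 256 + 22 + 162 + 103 + 27 + 113 = 683
RR2 = 278 / 683 = 0.4070
Denominator: 256 + 22 + 162 + 103 + 27 = 570
RR6 = 278 / 570 = 0.4877
Difference = 48.77 − 40.70 = 8.07 percentage points

8.1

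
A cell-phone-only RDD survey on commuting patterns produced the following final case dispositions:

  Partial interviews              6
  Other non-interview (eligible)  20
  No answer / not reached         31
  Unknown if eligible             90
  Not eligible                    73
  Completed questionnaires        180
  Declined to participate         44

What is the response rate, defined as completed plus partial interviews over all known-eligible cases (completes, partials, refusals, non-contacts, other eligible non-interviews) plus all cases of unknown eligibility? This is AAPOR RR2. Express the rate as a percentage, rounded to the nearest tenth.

Numerator → 180 + 6 = 186
Denom → 180 + 6 + 44 + 31 + 20 + 90 = 371
RR2 = 186 / 371 = 0.5013

50.1%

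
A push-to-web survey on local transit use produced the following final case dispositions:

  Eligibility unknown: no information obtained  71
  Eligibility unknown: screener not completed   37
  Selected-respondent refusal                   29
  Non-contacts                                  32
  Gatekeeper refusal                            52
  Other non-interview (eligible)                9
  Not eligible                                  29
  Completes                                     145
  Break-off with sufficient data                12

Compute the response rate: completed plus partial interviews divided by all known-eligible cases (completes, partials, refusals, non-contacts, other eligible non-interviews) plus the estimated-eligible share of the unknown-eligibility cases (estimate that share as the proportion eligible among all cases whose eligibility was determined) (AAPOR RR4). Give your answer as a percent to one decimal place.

Refused = 52 + 29 = 81
Eligibility not determined = 37 + 71 = 108
Numerator: 145 + 12 = 157
Known eligible: 145 + 12 + 81 + 32 + 9 = 279
e = 279 / (279 + 29) = 279 / 308 = 0.9058
e × U: 0.9058 × 108 = 97.83
Denom: 279 + 97.83 = 376.83
RR4 = 157 / 376.83 = 0.4166

41.7%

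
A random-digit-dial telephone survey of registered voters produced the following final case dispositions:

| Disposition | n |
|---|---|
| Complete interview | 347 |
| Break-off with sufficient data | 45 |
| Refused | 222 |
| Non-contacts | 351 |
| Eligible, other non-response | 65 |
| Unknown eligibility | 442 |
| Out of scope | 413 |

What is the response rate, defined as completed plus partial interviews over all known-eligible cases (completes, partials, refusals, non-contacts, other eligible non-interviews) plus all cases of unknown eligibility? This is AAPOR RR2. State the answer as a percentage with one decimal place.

Numerator → 347 + 45 = 392
Denominator → 347 + 45 + 222 + 351 + 65 + 442 = 1472
RR2 = 392 / 1472 = 0.2663

26.6%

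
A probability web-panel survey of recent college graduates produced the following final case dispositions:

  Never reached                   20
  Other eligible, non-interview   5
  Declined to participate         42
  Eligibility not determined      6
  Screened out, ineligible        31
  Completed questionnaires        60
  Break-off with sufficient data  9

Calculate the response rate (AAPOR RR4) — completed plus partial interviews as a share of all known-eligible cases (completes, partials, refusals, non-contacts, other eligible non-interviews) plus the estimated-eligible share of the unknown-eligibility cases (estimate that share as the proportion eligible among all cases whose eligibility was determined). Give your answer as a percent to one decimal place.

Top: 60 + 9 = 69
Determined eligible: 60 + 9 + 42 + 20 + 5 = 136
e = 136 / (136 + 31) = 136 / 167 = 0.8144
Eligible share of unknowns: 0.8144 × 6 = 4.89
Base: 136 + 4.89 = 140.89
RR4 = 69 / 140.89 = 0.4897

49.0%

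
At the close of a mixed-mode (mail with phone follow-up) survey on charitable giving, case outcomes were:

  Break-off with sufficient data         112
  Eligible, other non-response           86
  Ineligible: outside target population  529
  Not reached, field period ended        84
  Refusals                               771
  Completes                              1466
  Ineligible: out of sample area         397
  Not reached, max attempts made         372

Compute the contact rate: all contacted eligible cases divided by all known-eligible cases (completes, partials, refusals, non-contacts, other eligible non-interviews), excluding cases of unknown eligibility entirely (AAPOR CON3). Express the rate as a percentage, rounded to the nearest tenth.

84.2%

No answer / not reached = 84 + 372 = 456
Not eligible = 529 + 397 = 926
Top: 1466 + 112 + 771 + 86 = 2435
Denom: 1466 + 112 + 771 + 456 + 86 = 2891
CON3 = 2435 / 2891 = 0.8423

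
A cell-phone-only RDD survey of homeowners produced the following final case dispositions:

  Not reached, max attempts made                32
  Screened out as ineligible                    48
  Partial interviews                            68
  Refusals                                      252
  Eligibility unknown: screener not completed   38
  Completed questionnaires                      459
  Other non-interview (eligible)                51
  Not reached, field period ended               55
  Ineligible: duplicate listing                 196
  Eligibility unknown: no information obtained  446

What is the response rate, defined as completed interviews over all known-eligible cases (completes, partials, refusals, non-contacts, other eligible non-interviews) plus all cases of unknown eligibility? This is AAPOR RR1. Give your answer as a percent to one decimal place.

No contact after all attempts = 55 + 32 = 87
Undetermined eligibility = 38 + 446 = 484
Ineligible = 48 + 196 = 244
Numerator = 459
Base = 459 + 68 + 252 + 87 + 51 + 484 = 1401
RR1 = 459 / 1401 = 0.3276

32.8%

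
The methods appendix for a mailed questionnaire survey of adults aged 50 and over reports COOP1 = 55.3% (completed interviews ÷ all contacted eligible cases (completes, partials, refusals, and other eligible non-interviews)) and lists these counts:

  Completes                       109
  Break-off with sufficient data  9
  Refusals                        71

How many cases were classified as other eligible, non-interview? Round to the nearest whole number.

8

COOP1 = 109 / D = 0.553
D = 109 / 0.553 = 197.1
Rest of base = 189
other eligible, non-interview = 197.1 − 189 ≈ 8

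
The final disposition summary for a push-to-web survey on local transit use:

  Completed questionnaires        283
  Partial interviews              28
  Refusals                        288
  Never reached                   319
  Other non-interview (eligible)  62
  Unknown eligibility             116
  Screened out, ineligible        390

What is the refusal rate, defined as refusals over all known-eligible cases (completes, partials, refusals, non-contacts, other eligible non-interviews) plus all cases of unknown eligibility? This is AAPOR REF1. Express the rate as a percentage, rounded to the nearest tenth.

Num = 288
Denom = 283 + 28 + 288 + 319 + 62 + 116 = 1096
REF1 = 288 / 1096 = 0.2628

26.3%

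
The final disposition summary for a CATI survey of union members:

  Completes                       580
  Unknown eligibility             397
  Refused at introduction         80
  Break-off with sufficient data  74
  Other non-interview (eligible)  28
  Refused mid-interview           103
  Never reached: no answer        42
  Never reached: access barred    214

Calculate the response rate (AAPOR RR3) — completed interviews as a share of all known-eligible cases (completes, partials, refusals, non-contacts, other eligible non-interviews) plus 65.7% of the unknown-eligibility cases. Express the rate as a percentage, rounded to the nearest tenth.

42.0%

Refusal or break-off = 80 + 103 = 183
No contact after all attempts = 42 + 214 = 256
Num → 580
Determined eligible → 580 + 74 + 183 + 256 + 28 = 1121
e × U → 0.6570 × 397 = 260.83
Denominator → 1121 + 260.83 = 1381.83
RR3 = 580 / 1381.83 = 0.4197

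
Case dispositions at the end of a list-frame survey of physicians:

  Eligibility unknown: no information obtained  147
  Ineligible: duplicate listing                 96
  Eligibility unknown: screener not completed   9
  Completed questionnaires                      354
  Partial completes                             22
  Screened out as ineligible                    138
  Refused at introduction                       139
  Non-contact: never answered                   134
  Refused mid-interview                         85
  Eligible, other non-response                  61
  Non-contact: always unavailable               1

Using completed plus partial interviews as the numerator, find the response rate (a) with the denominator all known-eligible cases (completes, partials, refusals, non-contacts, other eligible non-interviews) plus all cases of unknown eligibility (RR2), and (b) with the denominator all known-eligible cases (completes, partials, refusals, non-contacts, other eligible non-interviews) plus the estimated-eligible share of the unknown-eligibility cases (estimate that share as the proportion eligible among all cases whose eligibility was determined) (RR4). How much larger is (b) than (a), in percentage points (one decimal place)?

1.5

Declined to participate = 139 + 85 = 224
No contact after all attempts = 134 + 1 = 135
Unknown if eligible = 9 + 147 = 156
Ineligible = 138 + 96 = 234
Num → 354 + 22 = 376
Denominator → 354 + 22 + 224 + 135 + 61 + 156 = 952
RR2 = 376 / 952 = 0.3950
Determined eligible → 354 + 22 + 224 + 135 + 61 = 796
e = 796 / (796 + 234) = 796 / 1030 = 0.7728
e × U → 0.7728 × 156 = 120.56
Denominator → 796 + 120.56 = 916.56
RR4 = 376 / 916.56 = 0.4102
Difference = 41.02 − 39.50 = 1.52 percentage points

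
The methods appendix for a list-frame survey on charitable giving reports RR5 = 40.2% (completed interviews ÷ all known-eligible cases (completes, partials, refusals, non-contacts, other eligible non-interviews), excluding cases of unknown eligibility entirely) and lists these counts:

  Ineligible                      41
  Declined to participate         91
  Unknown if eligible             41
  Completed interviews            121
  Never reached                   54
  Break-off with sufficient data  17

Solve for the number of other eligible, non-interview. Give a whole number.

RR5 = 121 / D = 0.402
D = 121 / 0.402 = 301.0
Other denominator terms total 283
other eligible, non-interview = 301.0 − 283 ≈ 18

18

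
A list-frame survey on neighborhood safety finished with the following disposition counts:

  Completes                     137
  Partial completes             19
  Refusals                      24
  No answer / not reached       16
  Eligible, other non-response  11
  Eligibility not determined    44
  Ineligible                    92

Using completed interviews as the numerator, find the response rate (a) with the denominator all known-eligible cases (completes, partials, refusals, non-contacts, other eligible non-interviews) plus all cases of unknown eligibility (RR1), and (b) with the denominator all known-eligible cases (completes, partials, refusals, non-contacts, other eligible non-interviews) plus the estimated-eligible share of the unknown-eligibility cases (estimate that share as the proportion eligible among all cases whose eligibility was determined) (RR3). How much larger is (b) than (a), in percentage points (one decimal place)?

Num → 137
Base → 137 + 19 + 24 + 16 + 11 + 44 = 251
RR1 = 137 / 251 = 0.5458
Eligible (known) → 137 + 19 + 24 + 16 + 11 = 207
e = 207 / (207 + 92) = 207 / 299 = 0.6923
Eligible share of unknowns → 0.6923 × 44 = 30.46
Base → 207 + 30.46 = 237.46
RR3 = 137 / 237.46 = 0.5769
Difference = 57.69 − 54.58 = 3.11 percentage points

3.1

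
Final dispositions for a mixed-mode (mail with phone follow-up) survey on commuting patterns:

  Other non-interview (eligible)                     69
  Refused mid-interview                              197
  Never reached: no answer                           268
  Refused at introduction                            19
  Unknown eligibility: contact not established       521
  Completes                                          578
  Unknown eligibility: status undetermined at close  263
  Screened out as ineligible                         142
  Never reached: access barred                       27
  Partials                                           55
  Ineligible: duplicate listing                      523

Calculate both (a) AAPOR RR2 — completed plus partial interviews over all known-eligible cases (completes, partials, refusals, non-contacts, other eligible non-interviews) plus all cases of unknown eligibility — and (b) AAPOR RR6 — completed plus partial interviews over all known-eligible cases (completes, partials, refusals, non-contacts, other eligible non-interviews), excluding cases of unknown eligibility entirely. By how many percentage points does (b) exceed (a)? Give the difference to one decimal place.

Refused = 19 + 197 = 216
Never reached = 268 + 27 = 295
Unknown eligibility = 521 + 263 = 784
Ineligible = 142 + 523 = 665
Num = 578 + 55 = 633
Denominator = 578 + 55 + 216 + 295 + 69 + 784 = 1997
RR2 = 633 / 1997 = 0.3170
Denominator = 578 + 55 + 216 + 295 + 69 = 1213
RR6 = 633 / 1213 = 0.5218
Difference = 52.18 − 31.70 = 20.48 percentage points

20.5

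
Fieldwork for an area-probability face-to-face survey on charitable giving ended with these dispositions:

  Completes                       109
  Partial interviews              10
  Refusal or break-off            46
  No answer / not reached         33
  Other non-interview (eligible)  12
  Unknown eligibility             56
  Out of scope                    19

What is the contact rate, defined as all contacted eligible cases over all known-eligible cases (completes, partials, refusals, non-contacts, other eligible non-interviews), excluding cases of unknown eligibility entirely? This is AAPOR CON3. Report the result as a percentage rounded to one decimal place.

84.3%

Num = 109 + 10 + 46 + 12 = 177
Denom = 109 + 10 + 46 + 33 + 12 = 210
CON3 = 177 / 210 = 0.8429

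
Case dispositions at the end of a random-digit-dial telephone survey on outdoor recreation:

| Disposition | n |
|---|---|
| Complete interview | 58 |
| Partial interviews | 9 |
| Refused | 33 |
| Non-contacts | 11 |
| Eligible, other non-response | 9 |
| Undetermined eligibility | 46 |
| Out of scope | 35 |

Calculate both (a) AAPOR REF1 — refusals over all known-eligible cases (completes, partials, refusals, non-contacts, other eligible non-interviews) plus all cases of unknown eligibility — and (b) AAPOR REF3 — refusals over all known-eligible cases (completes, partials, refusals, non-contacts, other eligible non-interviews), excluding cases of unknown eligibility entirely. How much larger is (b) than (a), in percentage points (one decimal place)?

7.6

Top: 33
Base: 58 + 9 + 33 + 11 + 9 + 46 = 166
REF1 = 33 / 166 = 0.1988
Base: 58 + 9 + 33 + 11 + 9 = 120
REF3 = 33 / 120 = 0.2750
Difference = 27.50 − 19.88 = 7.62 percentage points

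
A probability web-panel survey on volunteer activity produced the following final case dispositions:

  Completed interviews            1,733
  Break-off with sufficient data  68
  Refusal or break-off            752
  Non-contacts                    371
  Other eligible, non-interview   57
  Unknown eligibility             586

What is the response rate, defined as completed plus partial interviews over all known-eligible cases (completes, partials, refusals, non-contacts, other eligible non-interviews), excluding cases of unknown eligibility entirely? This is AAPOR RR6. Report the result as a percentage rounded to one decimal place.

60.4%

Numerator = 1733 + 68 = 1801
Denom = 1733 + 68 + 752 + 371 + 57 = 2981
RR6 = 1801 / 2981 = 0.6042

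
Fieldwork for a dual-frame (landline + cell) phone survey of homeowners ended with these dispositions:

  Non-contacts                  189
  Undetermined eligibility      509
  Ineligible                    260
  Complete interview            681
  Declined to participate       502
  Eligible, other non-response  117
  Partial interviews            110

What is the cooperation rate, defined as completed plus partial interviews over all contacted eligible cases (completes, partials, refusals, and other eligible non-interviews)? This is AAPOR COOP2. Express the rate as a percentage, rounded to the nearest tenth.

Num: 681 + 110 = 791
Denom: 681 + 110 + 502 + 117 = 1410
COOP2 = 791 / 1410 = 0.5610

56.1%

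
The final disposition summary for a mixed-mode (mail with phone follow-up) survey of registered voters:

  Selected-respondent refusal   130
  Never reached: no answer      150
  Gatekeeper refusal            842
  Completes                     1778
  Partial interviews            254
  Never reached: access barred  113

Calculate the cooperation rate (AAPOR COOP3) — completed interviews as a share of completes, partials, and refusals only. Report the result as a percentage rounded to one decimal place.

Declined to participate = 842 + 130 = 972
Non-contacts = 150 + 113 = 263
Numerator = 1778
Denominator = 1778 + 254 + 972 = 3004
COOP3 = 1778 / 3004 = 0.5919

59.2%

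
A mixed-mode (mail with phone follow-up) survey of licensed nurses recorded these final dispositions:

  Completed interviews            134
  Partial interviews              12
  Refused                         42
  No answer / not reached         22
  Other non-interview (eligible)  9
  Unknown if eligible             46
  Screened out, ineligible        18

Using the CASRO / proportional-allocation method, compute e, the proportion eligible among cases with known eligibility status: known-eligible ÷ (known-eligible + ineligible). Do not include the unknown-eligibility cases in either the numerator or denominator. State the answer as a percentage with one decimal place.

Eligible (known) → 134 + 12 + 42 + 22 + 9 = 219
e = 219 / (219 + 18) = 219 / 237 = 0.9241

92.4%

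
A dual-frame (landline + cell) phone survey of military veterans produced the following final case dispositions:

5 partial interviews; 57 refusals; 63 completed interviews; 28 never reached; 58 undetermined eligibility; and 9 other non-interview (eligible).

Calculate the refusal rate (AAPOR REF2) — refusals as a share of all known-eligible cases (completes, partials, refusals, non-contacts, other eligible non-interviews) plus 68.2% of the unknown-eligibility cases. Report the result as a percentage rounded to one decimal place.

28.3%

Num → 57
Eligible (known) → 63 + 5 + 57 + 28 + 9 = 162
Eligible share of unknowns → 0.6820 × 58 = 39.56
Base → 162 + 39.56 = 201.56
REF2 = 57 / 201.56 = 0.2828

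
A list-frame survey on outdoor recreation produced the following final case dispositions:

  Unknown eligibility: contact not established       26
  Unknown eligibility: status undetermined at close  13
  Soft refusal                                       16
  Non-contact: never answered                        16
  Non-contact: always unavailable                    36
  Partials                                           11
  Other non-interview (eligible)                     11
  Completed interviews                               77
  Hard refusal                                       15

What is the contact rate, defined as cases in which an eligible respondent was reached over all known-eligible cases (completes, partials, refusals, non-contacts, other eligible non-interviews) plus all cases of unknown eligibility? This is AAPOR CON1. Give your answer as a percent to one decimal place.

58.8%

Refusals = 15 + 16 = 31
Never reached = 16 + 36 = 52
Undetermined eligibility = 26 + 13 = 39
Top = 77 + 11 + 31 + 11 = 130
Denom = 77 + 11 + 31 + 52 + 11 + 39 = 221
CON1 = 130 / 221 = 0.5882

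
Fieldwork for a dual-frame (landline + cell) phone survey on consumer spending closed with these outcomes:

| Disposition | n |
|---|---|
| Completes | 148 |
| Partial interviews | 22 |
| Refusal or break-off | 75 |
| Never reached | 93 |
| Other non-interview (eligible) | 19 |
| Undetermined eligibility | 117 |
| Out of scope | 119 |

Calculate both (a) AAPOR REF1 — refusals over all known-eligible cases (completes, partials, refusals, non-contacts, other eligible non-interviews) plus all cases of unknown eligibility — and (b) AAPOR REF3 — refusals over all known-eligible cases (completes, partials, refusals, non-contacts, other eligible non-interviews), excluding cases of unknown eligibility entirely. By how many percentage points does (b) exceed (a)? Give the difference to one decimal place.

Top: 75
Denominator: 148 + 22 + 75 + 93 + 19 + 117 = 474
REF1 = 75 / 474 = 0.1582
Denominator: 148 + 22 + 75 + 93 + 19 = 357
REF3 = 75 / 357 = 0.2101
Difference = 21.01 − 15.82 = 5.19 percentage points

5.2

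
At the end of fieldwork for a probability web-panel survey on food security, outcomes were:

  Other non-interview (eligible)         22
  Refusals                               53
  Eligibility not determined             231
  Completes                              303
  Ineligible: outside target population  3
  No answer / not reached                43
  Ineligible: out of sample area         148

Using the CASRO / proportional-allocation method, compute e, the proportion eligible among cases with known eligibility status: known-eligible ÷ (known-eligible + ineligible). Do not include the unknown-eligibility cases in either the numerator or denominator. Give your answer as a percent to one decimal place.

Not eligible = 3 + 148 = 151
Known eligible: 303 + 53 + 43 + 22 = 421
e = 421 / (421 + 151) = 421 / 572 = 0.7360

73.6%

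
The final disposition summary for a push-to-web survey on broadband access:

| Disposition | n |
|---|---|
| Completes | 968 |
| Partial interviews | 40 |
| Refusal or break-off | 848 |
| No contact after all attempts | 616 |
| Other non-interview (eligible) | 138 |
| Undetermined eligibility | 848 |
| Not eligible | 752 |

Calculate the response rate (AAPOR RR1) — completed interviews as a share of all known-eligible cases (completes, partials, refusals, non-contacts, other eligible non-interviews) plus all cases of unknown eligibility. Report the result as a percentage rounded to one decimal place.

Numerator: 968
Base: 968 + 40 + 848 + 616 + 138 + 848 = 3458
RR1 = 968 / 3458 = 0.2799

28.0%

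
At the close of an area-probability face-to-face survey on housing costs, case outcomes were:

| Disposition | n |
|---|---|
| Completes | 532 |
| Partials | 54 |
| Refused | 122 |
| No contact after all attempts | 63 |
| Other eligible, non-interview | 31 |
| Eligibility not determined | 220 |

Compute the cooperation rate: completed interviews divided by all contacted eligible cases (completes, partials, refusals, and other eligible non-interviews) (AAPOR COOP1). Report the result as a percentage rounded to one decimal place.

Top → 532
Denominator → 532 + 54 + 122 + 31 = 739
COOP1 = 532 / 739 = 0.7199

72.0%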